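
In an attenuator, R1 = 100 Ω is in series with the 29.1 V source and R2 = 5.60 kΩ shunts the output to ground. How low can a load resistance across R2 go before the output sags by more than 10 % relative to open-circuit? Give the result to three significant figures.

R_L(min) ≈ 884 Ω

Output resistance R_th = R1‖R2 = (100 × 5600)/5700 = 98.25 Ω.
The fractional drop is R_th/(R_th + R_L); requiring this ≤ 0.100 gives R_L ≥ R_th(1/0.100 − 1) = 98.25 × 9.000 = 884 Ω.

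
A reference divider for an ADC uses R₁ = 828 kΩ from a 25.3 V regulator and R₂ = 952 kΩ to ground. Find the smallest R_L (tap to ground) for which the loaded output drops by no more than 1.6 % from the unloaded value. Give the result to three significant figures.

R_L(min) ≈ 27.2 MΩ

Output resistance R_th = R₁‖R₂ = (828 × 952)/1780 = 442.8 kΩ.
The fractional drop is R_th/(R_th + R_L); requiring this ≤ 0.0160 gives R_L ≥ R_th(1/0.0160 − 1) = 442.8 × 61.50 = 27.2 MΩ.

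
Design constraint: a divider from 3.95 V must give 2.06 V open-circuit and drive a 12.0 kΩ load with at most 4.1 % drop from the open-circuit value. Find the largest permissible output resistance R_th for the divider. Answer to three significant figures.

R_th ≤ 513 Ω

Loading drop = R_th/(R_th + R_L) ≤ 0.0410, so R_th ≤ R_L · ε/(1−ε) = 12.0 kΩ × 0.0410/0.9590 = 513 Ω.
(Any R1, R2 with R2/(R1+R2) = 0.522 and R1‖R2 ≤ 513 Ω will meet the spec.)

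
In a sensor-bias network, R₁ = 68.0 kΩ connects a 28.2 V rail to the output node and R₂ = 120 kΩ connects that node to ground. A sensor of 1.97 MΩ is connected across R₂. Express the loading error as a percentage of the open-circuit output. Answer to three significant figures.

2.16 %

The divider's output (Thévenin) resistance is R₁‖R₂ = 43.40 kΩ.
Fractional drop under load = R_th/(R_th + R_L) = 43.40 / (43.40 + 1970) = 0.02156.
So the output falls by 2.16 %.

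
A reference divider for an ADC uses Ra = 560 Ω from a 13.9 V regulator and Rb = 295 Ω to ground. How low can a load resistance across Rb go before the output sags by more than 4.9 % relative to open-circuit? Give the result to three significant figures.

Output resistance R_th = Ra‖Rb = (560 × 295)/855.0 = 193.2 Ω.
The fractional drop is R_th/(R_th + R_L); requiring this ≤ 0.0490 gives R_L ≥ R_th(1/0.0490 − 1) = 193.2 × 19.41 = 3.75 kΩ.

R_L(min) ≈ 3.75 kΩ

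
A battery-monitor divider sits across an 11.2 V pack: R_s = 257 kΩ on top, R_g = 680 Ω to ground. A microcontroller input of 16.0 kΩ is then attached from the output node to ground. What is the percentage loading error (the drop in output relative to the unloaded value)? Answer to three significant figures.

4.07 %

The divider's output (Thévenin) resistance is R_s‖R_g = 678.2 Ω.
Fractional drop under load = R_th/(R_th + R_L) = 678.2 / (678.2 + 16000) = 0.04066.
So the output falls by 4.07 %.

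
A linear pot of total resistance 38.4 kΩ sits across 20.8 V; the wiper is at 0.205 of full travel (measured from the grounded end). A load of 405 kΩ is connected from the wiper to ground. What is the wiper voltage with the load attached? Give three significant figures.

V ≈ 4.20 V

The wiper splits the pot into (1−α)R = 30.53 kΩ above and αR = 7.872 kΩ below.
Lower section ‖ load = 7.722 kΩ.
V_wiper = 20.8 × 7.722/(30.53 + 7.722) = 4.20 V.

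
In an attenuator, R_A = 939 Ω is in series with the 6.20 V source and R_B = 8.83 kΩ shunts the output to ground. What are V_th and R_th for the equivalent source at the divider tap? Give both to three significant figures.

V_th = 5.60 V, R_th = 849 Ω

V_th is the open-circuit tap voltage: 6.20 × 8830/(939 + 8830) = 5.60 V.
With the supply zeroed, R_A and R_B appear in parallel from the tap: R_th = R_A‖R_B = (939 × 8830)/9769 = 849 Ω.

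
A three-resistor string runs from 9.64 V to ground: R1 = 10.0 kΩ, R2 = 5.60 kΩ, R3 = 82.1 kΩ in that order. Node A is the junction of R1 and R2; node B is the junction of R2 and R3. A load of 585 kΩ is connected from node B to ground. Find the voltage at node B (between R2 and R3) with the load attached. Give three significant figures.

V ≈ 7.92 V

At node B, R3 is in parallel with the load: R3‖R_L = 72.00 kΩ.
Below node A the resistance is R2 + (R3‖R_L) = 77.60 kΩ, so V_A = 9.64 × 77.60/87.60 = 8.539 V.
Then V_B = V_A × (R3‖R_L)/(R2 + R3‖R_L) = 8.539 × 72.00/77.60 = 7.92 V.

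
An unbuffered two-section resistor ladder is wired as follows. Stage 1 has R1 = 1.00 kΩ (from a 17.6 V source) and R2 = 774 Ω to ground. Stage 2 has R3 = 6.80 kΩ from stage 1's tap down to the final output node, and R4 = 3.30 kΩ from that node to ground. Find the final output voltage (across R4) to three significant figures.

Stage 2 presents R3+R4 = 10100 Ω as a load on stage 1's tap.
Stage 1's lower leg becomes R2‖(R3+R4) = 718.9 Ω, so V_mid = 17.6 × 718.9/1719 = 7.361 V.
Stage 2 is itself unloaded: V_out = V_mid × R4/(R3+R4) = 7.361 × 3300/10100 = 2.41 V.

V_out ≈ 2.41 V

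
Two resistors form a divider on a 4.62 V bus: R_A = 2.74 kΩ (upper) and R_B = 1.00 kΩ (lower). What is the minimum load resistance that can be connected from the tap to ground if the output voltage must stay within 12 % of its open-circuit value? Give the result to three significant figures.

R_L(min) ≈ 5.37 kΩ

Output resistance R_th = R_A‖R_B = (2740 × 1000)/3740 = 732.6 Ω.
The fractional drop is R_th/(R_th + R_L); requiring this ≤ 0.120 gives R_L ≥ R_th(1/0.120 − 1) = 732.6 × 7.333 = 5.37 kΩ.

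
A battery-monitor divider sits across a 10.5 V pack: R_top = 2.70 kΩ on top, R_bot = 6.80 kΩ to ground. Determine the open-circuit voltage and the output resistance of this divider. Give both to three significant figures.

V_th = 7.52 V, R_th = 1.93 kΩ

V_th is the open-circuit tap voltage: 10.5 × 6.80/(2.70 + 6.80) = 7.52 V.
With the supply zeroed, R_top and R_bot appear in parallel from the tap: R_th = R_top‖R_bot = (2.70 × 6.80)/9.500 = 1.93 kΩ.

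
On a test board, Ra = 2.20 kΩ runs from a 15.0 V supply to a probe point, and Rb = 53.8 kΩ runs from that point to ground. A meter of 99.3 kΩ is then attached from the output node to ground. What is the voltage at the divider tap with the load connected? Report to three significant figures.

V_out ≈ 14.1 V

The load sits in parallel with Rb: Rb‖R_L = (53.8 × 99.3) / (53.8 + 99.3) = 34.89 kΩ.
V_out = 15.0 × 34.89 / (2.20 + 34.89) = 15.0 × 34.89/37.09 = 14.1 V.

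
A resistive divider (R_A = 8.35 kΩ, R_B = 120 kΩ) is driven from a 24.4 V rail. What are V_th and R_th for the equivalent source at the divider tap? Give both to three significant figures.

V_th is the open-circuit tap voltage: 24.4 × 120/(8.35 + 120) = 22.8 V.
With the supply zeroed, R_A and R_B appear in parallel from the tap: R_th = R_A‖R_B = (8.35 × 120)/128.3 = 7.81 kΩ.

V_th = 22.8 V, R_th = 7.81 kΩ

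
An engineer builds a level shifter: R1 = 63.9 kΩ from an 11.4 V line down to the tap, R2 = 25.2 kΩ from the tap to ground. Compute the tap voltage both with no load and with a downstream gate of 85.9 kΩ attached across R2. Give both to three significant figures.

Open-circuit: V = 11.4 × 25.2/(63.9 + 25.2) = 3.22 V.
With the load, R2 becomes R2‖R_L = 19.48 kΩ, so V = 11.4 × 19.48/83.38 = 2.66 V.

Unloaded: 3.22 V; loaded: 2.66 V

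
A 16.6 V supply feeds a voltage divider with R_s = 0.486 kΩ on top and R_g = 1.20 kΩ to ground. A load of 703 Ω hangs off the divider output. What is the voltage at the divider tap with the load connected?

V_out ≈ 7.92 V

The load sits in parallel with R_g: R_g‖R_L = (1200 × 703) / (1200 + 703) = 443.3 Ω.
V_out = 16.6 × 443.3 / (486 + 443.3) = 16.6 × 443.3/929.3 = 7.92 V.
(Unloaded it would have been 11.8 V.)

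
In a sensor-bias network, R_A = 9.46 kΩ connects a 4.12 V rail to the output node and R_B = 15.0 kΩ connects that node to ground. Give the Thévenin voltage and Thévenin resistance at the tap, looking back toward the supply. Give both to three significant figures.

V_th is the open-circuit tap voltage: 4.12 × 15.0/(9.46 + 15.0) = 2.53 V.
With the supply zeroed, R_A and R_B appear in parallel from the tap: R_th = R_A‖R_B = (9.46 × 15.0)/24.46 = 5.80 kΩ.

V_th = 2.53 V, R_th = 5.80 kΩ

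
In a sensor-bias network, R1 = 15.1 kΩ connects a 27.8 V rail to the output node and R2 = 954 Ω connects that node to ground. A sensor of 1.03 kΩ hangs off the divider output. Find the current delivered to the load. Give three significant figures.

I_L ≈ 0.857 mA

R2‖R_L = 495.3 Ω; V_out = 27.8 × 495.3/15600 = 0.8829 V.
I_L = V_out / R_L = 0.8829 / 1.03 kΩ = 0.857 mA.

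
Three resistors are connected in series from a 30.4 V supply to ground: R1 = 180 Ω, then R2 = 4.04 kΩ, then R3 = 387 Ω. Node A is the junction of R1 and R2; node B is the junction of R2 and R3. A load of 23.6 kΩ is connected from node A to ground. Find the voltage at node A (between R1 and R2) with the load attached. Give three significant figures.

V ≈ 29.0 V

Below node A the series string R2+R3 = 4427 Ω sits in parallel with the 23600 Ω load: 3728 Ω.
V_A = 30.4 × 3728/(180 + 3728) = 29.0 V.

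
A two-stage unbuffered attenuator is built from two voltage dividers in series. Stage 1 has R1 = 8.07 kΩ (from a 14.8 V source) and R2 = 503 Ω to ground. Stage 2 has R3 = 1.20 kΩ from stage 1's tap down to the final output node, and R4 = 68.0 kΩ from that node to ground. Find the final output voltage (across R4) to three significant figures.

Stage 2 presents R3+R4 = 69200 Ω as a load on stage 1's tap.
Stage 1's lower leg becomes R2‖(R3+R4) = 499.4 Ω, so V_mid = 14.8 × 499.4/8569 = 0.8625 V.
Stage 2 is itself unloaded: V_out = V_mid × R4/(R3+R4) = 0.8625 × 68000/69200 = 0.847 V.

V_out ≈ 0.847 V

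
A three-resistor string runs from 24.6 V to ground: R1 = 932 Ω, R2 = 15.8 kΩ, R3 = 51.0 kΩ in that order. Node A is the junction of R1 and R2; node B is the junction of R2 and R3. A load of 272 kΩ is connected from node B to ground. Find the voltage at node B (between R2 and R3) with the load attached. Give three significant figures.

V ≈ 17.7 V

At node B, R3 is in parallel with the load: R3‖R_L = 42950 Ω.
Below node A the resistance is R2 + (R3‖R_L) = 58750 Ω, so V_A = 24.6 × 58750/59680 = 24.22 V.
Then V_B = V_A × (R3‖R_L)/(R2 + R3‖R_L) = 24.22 × 42950/58750 = 17.7 V.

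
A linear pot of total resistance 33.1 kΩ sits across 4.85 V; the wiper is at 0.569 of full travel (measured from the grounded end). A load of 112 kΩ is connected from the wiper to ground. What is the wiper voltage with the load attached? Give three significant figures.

The wiper splits the pot into (1−α)R = 14.27 kΩ above and αR = 18.83 kΩ below.
Lower section ‖ load = 16.12 kΩ.
V_wiper = 4.85 × 16.12/(14.27 + 16.12) = 2.57 V.

V ≈ 2.57 V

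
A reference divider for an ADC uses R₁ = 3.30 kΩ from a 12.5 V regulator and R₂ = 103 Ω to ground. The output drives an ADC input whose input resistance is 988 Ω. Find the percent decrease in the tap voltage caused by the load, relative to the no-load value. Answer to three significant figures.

The divider's output (Thévenin) resistance is R₁‖R₂ = 99.88 Ω.
Fractional drop under load = R_th/(R_th + R_L) = 99.88 / (99.88 + 988) = 0.09181.
So the output falls by 9.18 %.

9.18 %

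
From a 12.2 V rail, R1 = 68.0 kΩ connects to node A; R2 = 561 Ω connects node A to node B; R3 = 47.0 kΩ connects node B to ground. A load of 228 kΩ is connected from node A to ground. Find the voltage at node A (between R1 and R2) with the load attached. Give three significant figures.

V ≈ 4.47 V

Below node A the series string R2+R3 = 47560 Ω sits in parallel with the 228000 Ω load: 39350 Ω.
V_A = 12.2 × 39350/(68000 + 39350) = 4.47 V.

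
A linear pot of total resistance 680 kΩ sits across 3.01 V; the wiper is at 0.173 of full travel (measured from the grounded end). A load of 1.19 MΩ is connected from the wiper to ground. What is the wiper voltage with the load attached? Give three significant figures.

The wiper splits the pot into (1−α)R = 562.4 kΩ above and αR = 117.6 kΩ below.
Lower section ‖ load = 107.1 kΩ.
V_wiper = 3.01 × 107.1/(562.4 + 107.1) = 0.481 V.

V ≈ 0.481 V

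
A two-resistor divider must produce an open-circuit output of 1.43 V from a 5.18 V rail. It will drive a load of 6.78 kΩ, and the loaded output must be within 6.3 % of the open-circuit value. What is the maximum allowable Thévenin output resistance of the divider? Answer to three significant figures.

R_th ≤ 456 Ω

Loading drop = R_th/(R_th + R_L) ≤ 0.0630, so R_th ≤ R_L · ε/(1−ε) = 6.78 kΩ × 0.0630/0.9370 = 456 Ω.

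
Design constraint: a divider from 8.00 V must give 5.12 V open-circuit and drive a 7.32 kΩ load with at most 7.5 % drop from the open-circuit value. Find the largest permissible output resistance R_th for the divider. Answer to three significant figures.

R_th ≤ 594 Ω

Loading drop = R_th/(R_th + R_L) ≤ 0.0750, so R_th ≤ R_L · ε/(1−ε) = 7.32 kΩ × 0.0750/0.9250 = 594 Ω.
(Any R1, R2 with R2/(R1+R2) = 0.640 and R1‖R2 ≤ 594 Ω will meet the spec.)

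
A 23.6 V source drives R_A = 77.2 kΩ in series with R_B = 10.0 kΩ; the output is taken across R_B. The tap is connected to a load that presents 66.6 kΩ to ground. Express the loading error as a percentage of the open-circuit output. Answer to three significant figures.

Unloaded V = 23.6 × 10.0/87.20 = 2.7064 V.
Loaded: R_B‖R_L = 8.695 kΩ, giving V = 23.6 × 8.695/85.89 = 2.3889 V.
Drop = (2.7064 − 2.3889) / 2.7064 = 11.7 %.

11.7 %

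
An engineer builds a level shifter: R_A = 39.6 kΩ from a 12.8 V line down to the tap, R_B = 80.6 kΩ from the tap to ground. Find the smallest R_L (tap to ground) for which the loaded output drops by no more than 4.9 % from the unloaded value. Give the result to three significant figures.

R_L(min) ≈ 515 kΩ

Output resistance R_th = R_A‖R_B = (39.6 × 80.6)/120.2 = 26.55 kΩ.
The fractional drop is R_th/(R_th + R_L); requiring this ≤ 0.0490 gives R_L ≥ R_th(1/0.0490 − 1) = 26.55 × 19.41 = 515 kΩ.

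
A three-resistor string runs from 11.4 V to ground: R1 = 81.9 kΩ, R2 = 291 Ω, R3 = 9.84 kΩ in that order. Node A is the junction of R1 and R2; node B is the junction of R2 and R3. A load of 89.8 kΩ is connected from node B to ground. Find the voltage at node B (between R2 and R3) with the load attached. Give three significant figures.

V ≈ 1.11 V

At node B, R3 is in parallel with the load: R3‖R_L = 8868 Ω.
Below node A the resistance is R2 + (R3‖R_L) = 9159 Ω, so V_A = 11.4 × 9159/91060 = 1.147 V.
Then V_B = V_A × (R3‖R_L)/(R2 + R3‖R_L) = 1.147 × 8868/9159 = 1.11 V.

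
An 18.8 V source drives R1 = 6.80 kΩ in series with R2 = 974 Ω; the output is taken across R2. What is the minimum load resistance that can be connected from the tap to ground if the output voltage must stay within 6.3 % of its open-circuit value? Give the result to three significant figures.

R_L(min) ≈ 12.7 kΩ

Output resistance R_th = R1‖R2 = (6800 × 974)/7774 = 852.0 Ω.
The fractional drop is R_th/(R_th + R_L); requiring this ≤ 0.0630 gives R_L ≥ R_th(1/0.0630 − 1) = 852.0 × 14.87 = 12.7 kΩ.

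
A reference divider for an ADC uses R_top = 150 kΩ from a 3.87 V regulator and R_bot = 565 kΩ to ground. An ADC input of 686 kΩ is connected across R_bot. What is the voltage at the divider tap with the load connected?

The load sits in parallel with R_bot: R_bot‖R_L = (565 × 686) / (565 + 686) = 309.8 kΩ.
V_out = 3.87 × 309.8 / (150 + 309.8) = 3.87 × 309.8/459.8 = 2.61 V.

V_out ≈ 2.61 V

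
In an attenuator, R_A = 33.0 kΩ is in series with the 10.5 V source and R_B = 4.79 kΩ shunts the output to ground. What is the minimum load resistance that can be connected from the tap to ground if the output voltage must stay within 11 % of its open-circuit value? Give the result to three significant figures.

Output resistance R_th = R_A‖R_B = (33.0 × 4.79)/37.79 = 4.183 kΩ.
The fractional drop is R_th/(R_th + R_L); requiring this ≤ 0.110 gives R_L ≥ R_th(1/0.110 − 1) = 4.183 × 8.091 = 33.8 kΩ.

R_L(min) ≈ 33.8 kΩ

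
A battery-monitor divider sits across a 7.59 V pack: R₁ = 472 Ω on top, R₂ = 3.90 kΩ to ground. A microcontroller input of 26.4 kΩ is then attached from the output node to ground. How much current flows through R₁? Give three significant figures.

I ≈ 1.96 mA

R₂‖R_L = 3398 Ω, so the source sees R₁ + R₂‖R_L = 3870 Ω.
I = 7.59 V / 3870 Ω = 1.96 mA.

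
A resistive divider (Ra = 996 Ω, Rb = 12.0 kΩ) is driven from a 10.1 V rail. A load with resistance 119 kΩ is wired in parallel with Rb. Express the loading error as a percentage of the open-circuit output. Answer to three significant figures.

The divider's output (Thévenin) resistance is Ra‖Rb = 919.7 Ω.
Fractional drop under load = R_th/(R_th + R_L) = 919.7 / (919.7 + 119000) = 0.007669.
So the output falls by 0.767 %.

0.767 %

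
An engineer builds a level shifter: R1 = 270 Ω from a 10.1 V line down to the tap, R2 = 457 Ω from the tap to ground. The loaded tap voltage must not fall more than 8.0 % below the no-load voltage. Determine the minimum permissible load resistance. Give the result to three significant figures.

R_L(min) ≈ 1.95 kΩ

Output resistance R_th = R1‖R2 = (270 × 457)/727.0 = 169.7 Ω.
The fractional drop is R_th/(R_th + R_L); requiring this ≤ 0.0800 gives R_L ≥ R_th(1/0.0800 − 1) = 169.7 × 11.50 = 1.95 kΩ.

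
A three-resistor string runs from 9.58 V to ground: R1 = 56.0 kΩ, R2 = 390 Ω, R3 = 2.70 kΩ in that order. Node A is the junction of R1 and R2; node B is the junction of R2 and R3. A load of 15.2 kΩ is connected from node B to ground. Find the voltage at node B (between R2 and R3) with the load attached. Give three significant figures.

V ≈ 0.374 V

At node B, R3 is in parallel with the load: R3‖R_L = 2293 Ω.
Below node A the resistance is R2 + (R3‖R_L) = 2683 Ω, so V_A = 9.58 × 2683/58680 = 0.4380 V.
Then V_B = V_A × (R3‖R_L)/(R2 + R3‖R_L) = 0.4380 × 2293/2683 = 0.374 V.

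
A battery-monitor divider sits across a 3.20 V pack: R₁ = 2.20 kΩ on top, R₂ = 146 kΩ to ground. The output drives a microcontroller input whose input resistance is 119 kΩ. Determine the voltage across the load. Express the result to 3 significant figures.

The load sits in parallel with R₂: R₂‖R_L = (146 × 119) / (146 + 119) = 65.56 kΩ.
V_out = 3.20 × 65.56 / (2.20 + 65.56) = 3.20 × 65.56/67.76 = 3.10 V.

V_out ≈ 3.10 V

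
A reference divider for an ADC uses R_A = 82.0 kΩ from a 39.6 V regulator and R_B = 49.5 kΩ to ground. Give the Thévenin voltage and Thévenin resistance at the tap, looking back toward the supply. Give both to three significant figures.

V_th = 14.9 V, R_th = 30.9 kΩ

V_th is the open-circuit tap voltage: 39.6 × 49.5/(82.0 + 49.5) = 14.9 V.
With the supply zeroed, R_A and R_B appear in parallel from the tap: R_th = R_A‖R_B = (82.0 × 49.5)/131.5 = 30.9 kΩ.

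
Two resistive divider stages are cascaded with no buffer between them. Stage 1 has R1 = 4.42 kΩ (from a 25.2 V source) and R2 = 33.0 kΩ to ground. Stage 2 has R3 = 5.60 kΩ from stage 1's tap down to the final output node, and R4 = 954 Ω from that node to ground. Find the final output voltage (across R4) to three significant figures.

Stage 2 presents R3+R4 = 6554 Ω as a load on stage 1's tap.
Stage 1's lower leg becomes R2‖(R3+R4) = 5468 Ω, so V_mid = 25.2 × 5468/9888 = 13.94 V.
Stage 2 is itself unloaded: V_out = V_mid × R4/(R3+R4) = 13.94 × 954/6554 = 2.03 V.

V_out ≈ 2.03 V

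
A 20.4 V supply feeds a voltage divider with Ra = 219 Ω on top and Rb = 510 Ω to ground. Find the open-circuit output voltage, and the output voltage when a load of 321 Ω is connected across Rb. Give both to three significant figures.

Open-circuit: V = 20.4 × 510/(219 + 510) = 14.3 V.
With the load, Rb becomes Rb‖R_L = 197.0 Ω, so V = 20.4 × 197.0/416.0 = 9.66 V.

Unloaded: 14.3 V; loaded: 9.66 V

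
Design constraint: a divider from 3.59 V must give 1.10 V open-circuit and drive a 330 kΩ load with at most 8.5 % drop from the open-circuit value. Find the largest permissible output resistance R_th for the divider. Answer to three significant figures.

R_th ≤ 30.7 kΩ

Loading drop = R_th/(R_th + R_L) ≤ 0.0850, so R_th ≤ R_L · ε/(1−ε) = 330 kΩ × 0.0850/0.9150 = 30.7 kΩ.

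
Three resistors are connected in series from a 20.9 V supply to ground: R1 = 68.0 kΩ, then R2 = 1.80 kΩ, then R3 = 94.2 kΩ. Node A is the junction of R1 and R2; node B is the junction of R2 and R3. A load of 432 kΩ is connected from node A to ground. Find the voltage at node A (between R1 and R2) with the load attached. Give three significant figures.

Below node A the series string R2+R3 = 96.00 kΩ sits in parallel with the 432 kΩ load: 78.55 kΩ.
V_A = 20.9 × 78.55/(68.0 + 78.55) = 11.2 V.

V ≈ 11.2 V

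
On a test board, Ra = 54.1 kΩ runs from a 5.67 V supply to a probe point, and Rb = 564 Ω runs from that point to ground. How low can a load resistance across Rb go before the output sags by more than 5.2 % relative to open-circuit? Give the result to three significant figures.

Output resistance R_th = Ra‖Rb = (54100 × 564)/54660 = 558.2 Ω.
The fractional drop is R_th/(R_th + R_L); requiring this ≤ 0.0520 gives R_L ≥ R_th(1/0.0520 − 1) = 558.2 × 18.23 = 10.2 kΩ.

R_L(min) ≈ 10.2 kΩ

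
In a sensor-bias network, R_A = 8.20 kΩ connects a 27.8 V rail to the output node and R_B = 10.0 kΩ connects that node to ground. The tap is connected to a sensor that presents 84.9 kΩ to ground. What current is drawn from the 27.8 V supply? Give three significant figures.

R_B‖R_L = 8.946 kΩ, so the source sees R_A + R_B‖R_L = 17.15 kΩ.
I = 27.8 V / 17.15 kΩ = 1.62 mA.

I ≈ 1.62 mA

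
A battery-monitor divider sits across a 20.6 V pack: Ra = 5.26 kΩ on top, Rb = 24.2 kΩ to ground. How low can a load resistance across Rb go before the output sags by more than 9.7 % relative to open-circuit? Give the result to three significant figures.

R_L(min) ≈ 40.2 kΩ

Output resistance R_th = Ra‖Rb = (5.26 × 24.2)/29.46 = 4.321 kΩ.
The fractional drop is R_th/(R_th + R_L); requiring this ≤ 0.0970 gives R_L ≥ R_th(1/0.0970 − 1) = 4.321 × 9.309 = 40.2 kΩ.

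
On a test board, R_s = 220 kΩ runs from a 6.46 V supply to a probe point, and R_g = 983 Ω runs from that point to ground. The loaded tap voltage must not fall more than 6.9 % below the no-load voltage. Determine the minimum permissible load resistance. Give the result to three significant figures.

Output resistance R_th = R_s‖R_g = (220000 × 983)/221000 = 978.6 Ω.
The fractional drop is R_th/(R_th + R_L); requiring this ≤ 0.0690 gives R_L ≥ R_th(1/0.0690 − 1) = 978.6 × 13.49 = 13.2 kΩ.

R_L(min) ≈ 13.2 kΩ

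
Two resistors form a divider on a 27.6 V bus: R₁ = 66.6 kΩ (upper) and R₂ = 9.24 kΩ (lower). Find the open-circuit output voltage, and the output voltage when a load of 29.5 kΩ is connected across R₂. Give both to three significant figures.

Unloaded: 3.36 V; loaded: 2.64 V

Open-circuit: V = 27.6 × 9.24/(66.6 + 9.24) = 3.36 V.
With the load, R₂ becomes R₂‖R_L = 7.036 kΩ, so V = 27.6 × 7.036/73.64 = 2.64 V.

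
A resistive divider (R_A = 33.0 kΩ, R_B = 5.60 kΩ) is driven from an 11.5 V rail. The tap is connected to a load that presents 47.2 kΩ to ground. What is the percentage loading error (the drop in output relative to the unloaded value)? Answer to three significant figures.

Unloaded V = 11.5 × 5.60/38.60 = 1.6684 V.
Loaded: R_B‖R_L = 5.006 kΩ, giving V = 11.5 × 5.006/38.01 = 1.5148 V.
Drop = (1.6684 − 1.5148) / 1.6684 = 9.21 %.

9.21 %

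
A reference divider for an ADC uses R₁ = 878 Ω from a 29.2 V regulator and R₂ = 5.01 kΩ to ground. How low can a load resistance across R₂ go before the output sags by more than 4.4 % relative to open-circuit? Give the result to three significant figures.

R_L(min) ≈ 16.2 kΩ

Output resistance R_th = R₁‖R₂ = (878 × 5010)/5888 = 747.1 Ω.
The fractional drop is R_th/(R_th + R_L); requiring this ≤ 0.0440 gives R_L ≥ R_th(1/0.0440 − 1) = 747.1 × 21.73 = 16.2 kΩ.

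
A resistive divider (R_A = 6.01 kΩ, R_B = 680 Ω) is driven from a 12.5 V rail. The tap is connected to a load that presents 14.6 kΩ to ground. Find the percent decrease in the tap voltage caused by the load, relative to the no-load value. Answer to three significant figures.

The divider's output (Thévenin) resistance is R_A‖R_B = 610.9 Ω.
Fractional drop under load = R_th/(R_th + R_L) = 610.9 / (610.9 + 14600) = 0.04016.
So the output falls by 4.02 %.

4.02 %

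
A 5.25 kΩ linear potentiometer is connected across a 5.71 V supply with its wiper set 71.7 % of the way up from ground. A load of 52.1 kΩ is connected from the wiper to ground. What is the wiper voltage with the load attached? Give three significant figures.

The wiper splits the pot into (1−α)R = 1.486 kΩ above and αR = 3.764 kΩ below.
Lower section ‖ load = 3.511 kΩ.
V_wiper = 5.71 × 3.511/(1.486 + 3.511) = 4.01 V.

V ≈ 4.01 V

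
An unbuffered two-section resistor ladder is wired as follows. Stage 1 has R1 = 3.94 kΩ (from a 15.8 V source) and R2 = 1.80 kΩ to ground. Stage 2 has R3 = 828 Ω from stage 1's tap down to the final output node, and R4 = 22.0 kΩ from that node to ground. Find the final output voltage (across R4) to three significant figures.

V_out ≈ 4.53 V

Stage 2 presents R3+R4 = 22830 Ω as a load on stage 1's tap.
Stage 1's lower leg becomes R2‖(R3+R4) = 1668 Ω, so V_mid = 15.8 × 1668/5608 = 4.700 V.
Stage 2 is itself unloaded: V_out = V_mid × R4/(R3+R4) = 4.700 × 22000/22830 = 4.53 V.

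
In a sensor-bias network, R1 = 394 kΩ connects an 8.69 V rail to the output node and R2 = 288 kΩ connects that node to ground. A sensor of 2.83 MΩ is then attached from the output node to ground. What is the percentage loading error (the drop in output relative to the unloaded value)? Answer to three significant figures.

The divider's output (Thévenin) resistance is R1‖R2 = 166.4 kΩ.
Fractional drop under load = R_th/(R_th + R_L) = 166.4 / (166.4 + 2830) = 0.05553.
So the output falls by 5.55 %.

5.55 %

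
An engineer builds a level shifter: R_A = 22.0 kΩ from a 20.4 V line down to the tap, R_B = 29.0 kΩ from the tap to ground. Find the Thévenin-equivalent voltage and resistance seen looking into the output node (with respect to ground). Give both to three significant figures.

V_th = 11.6 V, R_th = 12.5 kΩ

V_th is the open-circuit tap voltage: 20.4 × 29.0/(22.0 + 29.0) = 11.6 V.
With the supply zeroed, R_A and R_B appear in parallel from the tap: R_th = R_A‖R_B = (22.0 × 29.0)/51.00 = 12.5 kΩ.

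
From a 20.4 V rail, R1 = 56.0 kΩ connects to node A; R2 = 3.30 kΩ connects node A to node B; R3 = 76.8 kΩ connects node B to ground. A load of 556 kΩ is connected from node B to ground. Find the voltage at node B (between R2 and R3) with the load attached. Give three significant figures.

V ≈ 10.9 V

At node B, R3 is in parallel with the load: R3‖R_L = 67.48 kΩ.
Below node A the resistance is R2 + (R3‖R_L) = 70.78 kΩ, so V_A = 20.4 × 70.78/126.8 = 11.39 V.
Then V_B = V_A × (R3‖R_L)/(R2 + R3‖R_L) = 11.39 × 67.48/70.78 = 10.9 V.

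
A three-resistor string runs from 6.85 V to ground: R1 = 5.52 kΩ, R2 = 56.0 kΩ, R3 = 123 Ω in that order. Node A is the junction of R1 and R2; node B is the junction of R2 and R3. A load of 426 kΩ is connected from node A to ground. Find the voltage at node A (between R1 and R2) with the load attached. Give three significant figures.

Below node A the series string R2+R3 = 56120 Ω sits in parallel with the 426000 Ω load: 49590 Ω.
V_A = 6.85 × 49590/(5520 + 49590) = 6.16 V.

V ≈ 6.16 V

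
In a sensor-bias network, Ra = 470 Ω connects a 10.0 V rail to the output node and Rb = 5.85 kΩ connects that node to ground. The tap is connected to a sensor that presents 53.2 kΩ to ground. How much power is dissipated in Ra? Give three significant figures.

Total resistance from the source is Ra + (Rb‖R_L) = 5740 Ω, so I = 10.0/5740 Ω = 1.742 mA.
P = I²·Ra = (1.742 mA)² × 470 Ω = 1.43 mW.

P ≈ 1.43 mW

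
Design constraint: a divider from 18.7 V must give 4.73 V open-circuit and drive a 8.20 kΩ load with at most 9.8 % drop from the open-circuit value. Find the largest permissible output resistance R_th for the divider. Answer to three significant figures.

Loading drop = R_th/(R_th + R_L) ≤ 0.0980, so R_th ≤ R_L · ε/(1−ε) = 8.20 kΩ × 0.0980/0.9020 = 891 Ω.

R_th ≤ 891 Ω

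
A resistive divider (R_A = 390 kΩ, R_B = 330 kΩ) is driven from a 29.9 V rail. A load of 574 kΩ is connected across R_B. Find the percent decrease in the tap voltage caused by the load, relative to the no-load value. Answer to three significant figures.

23.7 %

Unloaded V = 29.9 × 330/720.0 = 13.70 V.
Loaded: R_B‖R_L = 209.5 kΩ, giving V = 29.9 × 209.5/599.5 = 10.45 V.
Drop = (13.70 − 10.45) / 13.70 = 23.7 %.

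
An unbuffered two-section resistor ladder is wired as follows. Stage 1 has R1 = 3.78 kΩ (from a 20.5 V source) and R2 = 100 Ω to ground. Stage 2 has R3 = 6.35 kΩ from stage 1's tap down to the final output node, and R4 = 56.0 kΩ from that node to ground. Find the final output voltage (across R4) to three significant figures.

Stage 2 presents R3+R4 = 62350 Ω as a load on stage 1's tap.
Stage 1's lower leg becomes R2‖(R3+R4) = 99.84 Ω, so V_mid = 20.5 × 99.84/3880 = 0.5275 V.
Stage 2 is itself unloaded: V_out = V_mid × R4/(R3+R4) = 0.5275 × 56000/62350 = 0.474 V.

V_out ≈ 0.474 V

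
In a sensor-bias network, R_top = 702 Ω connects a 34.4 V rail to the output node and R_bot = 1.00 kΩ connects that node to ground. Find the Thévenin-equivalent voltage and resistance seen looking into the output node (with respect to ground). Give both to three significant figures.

V_th = 20.2 V, R_th = 412 Ω

V_th is the open-circuit tap voltage: 34.4 × 1000/(702 + 1000) = 20.2 V.
With the supply zeroed, R_top and R_bot appear in parallel from the tap: R_th = R_top‖R_bot = (702 × 1000)/1702 = 412 Ω.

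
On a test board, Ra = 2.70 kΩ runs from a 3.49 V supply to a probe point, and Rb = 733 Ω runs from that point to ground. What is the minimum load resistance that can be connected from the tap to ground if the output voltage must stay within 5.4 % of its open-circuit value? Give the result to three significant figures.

R_L(min) ≈ 10.1 kΩ

Output resistance R_th = Ra‖Rb = (2700 × 733)/3433 = 576.5 Ω.
The fractional drop is R_th/(R_th + R_L); requiring this ≤ 0.0540 gives R_L ≥ R_th(1/0.0540 − 1) = 576.5 × 17.52 = 10.1 kΩ.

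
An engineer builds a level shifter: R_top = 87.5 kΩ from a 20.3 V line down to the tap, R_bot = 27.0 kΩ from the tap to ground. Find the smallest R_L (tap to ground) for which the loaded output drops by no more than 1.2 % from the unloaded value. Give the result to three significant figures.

R_L(min) ≈ 1.70 MΩ

Output resistance R_th = R_top‖R_bot = (87.5 × 27.0)/114.5 = 20.63 kΩ.
The fractional drop is R_th/(R_th + R_L); requiring this ≤ 0.0120 gives R_L ≥ R_th(1/0.0120 − 1) = 20.63 × 82.33 = 1.70 MΩ.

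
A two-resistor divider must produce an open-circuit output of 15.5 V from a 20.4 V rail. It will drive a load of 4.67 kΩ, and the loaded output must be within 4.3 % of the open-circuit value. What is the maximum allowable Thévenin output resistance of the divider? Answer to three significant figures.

R_th ≤ 210 Ω

Loading drop = R_th/(R_th + R_L) ≤ 0.0430, so R_th ≤ R_L · ε/(1−ε) = 4.67 kΩ × 0.0430/0.9570 = 210 Ω.
(Any R1, R2 with R2/(R1+R2) = 0.760 and R1‖R2 ≤ 210 Ω will meet the spec.)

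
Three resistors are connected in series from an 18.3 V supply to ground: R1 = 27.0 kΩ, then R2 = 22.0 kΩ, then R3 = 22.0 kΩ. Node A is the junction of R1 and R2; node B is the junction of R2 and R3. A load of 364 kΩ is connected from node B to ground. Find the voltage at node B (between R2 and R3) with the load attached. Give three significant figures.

At node B, R3 is in parallel with the load: R3‖R_L = 20.75 kΩ.
Below node A the resistance is R2 + (R3‖R_L) = 42.75 kΩ, so V_A = 18.3 × 42.75/69.75 = 11.22 V.
Then V_B = V_A × (R3‖R_L)/(R2 + R3‖R_L) = 11.22 × 20.75/42.75 = 5.44 V.

V ≈ 5.44 V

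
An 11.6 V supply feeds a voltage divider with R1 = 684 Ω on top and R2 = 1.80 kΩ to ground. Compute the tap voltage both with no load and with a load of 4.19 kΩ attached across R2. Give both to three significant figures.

Unloaded: 8.41 V; loaded: 7.52 V

Open-circuit: V = 11.6 × 1800/(684 + 1800) = 8.41 V.
With the load, R2 becomes R2‖R_L = 1259 Ω, so V = 11.6 × 1259/1943 = 7.52 V.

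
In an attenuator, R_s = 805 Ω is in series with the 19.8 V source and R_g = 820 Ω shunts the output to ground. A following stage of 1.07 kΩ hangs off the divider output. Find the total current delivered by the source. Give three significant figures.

R_g‖R_L = 464.2 Ω, so the source sees R_s + R_g‖R_L = 1269 Ω.
I = 19.8 V / 1269 Ω = 15.6 mA.

I ≈ 15.6 mA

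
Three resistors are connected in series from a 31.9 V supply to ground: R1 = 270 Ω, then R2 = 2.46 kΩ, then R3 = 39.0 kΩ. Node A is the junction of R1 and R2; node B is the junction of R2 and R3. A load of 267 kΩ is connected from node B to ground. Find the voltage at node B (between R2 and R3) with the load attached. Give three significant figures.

V ≈ 29.5 V

At node B, R3 is in parallel with the load: R3‖R_L = 34030 Ω.
Below node A the resistance is R2 + (R3‖R_L) = 36490 Ω, so V_A = 31.9 × 36490/36760 = 31.67 V.
Then V_B = V_A × (R3‖R_L)/(R2 + R3‖R_L) = 31.67 × 34030/36490 = 29.5 V.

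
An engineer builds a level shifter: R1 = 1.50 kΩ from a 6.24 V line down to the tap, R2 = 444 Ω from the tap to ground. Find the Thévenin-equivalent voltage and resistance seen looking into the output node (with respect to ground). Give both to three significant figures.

V_th is the open-circuit tap voltage: 6.24 × 444/(1500 + 444) = 1.43 V.
With the supply zeroed, R1 and R2 appear in parallel from the tap: R_th = R1‖R2 = (1500 × 444)/1944 = 343 Ω.

V_th = 1.43 V, R_th = 343 Ω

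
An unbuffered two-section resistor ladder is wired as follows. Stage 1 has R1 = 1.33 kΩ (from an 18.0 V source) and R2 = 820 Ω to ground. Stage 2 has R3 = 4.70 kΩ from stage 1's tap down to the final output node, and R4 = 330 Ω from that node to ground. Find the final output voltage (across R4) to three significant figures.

Stage 2 presents R3+R4 = 5030 Ω as a load on stage 1's tap.
Stage 1's lower leg becomes R2‖(R3+R4) = 705.1 Ω, so V_mid = 18.0 × 705.1/2035 = 6.236 V.
Stage 2 is itself unloaded: V_out = V_mid × R4/(R3+R4) = 6.236 × 330/5030 = 0.409 V.

V_out ≈ 0.409 V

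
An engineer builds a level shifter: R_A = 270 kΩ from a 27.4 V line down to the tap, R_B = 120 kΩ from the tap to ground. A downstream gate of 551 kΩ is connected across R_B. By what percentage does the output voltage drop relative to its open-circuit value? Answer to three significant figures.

The divider's output (Thévenin) resistance is R_A‖R_B = 83.08 kΩ.
Fractional drop under load = R_th/(R_th + R_L) = 83.08 / (83.08 + 551) = 0.1310.
So the output falls by 13.1 %.

13.1 %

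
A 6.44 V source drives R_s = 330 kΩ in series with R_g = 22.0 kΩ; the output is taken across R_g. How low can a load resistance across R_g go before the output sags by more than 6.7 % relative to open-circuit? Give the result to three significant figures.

Output resistance R_th = R_s‖R_g = (330 × 22.0)/352.0 = 20.62 kΩ.
The fractional drop is R_th/(R_th + R_L); requiring this ≤ 0.0670 gives R_L ≥ R_th(1/0.0670 − 1) = 20.62 × 13.93 = 287 kΩ.

R_L(min) ≈ 287 kΩ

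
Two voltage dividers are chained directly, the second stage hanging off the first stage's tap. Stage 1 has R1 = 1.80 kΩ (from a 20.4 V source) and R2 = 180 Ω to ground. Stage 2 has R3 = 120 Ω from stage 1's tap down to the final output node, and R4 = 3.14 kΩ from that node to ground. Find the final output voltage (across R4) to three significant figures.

Stage 2 presents R3+R4 = 3260 Ω as a load on stage 1's tap.
Stage 1's lower leg becomes R2‖(R3+R4) = 170.6 Ω, so V_mid = 20.4 × 170.6/1971 = 1.766 V.
Stage 2 is itself unloaded: V_out = V_mid × R4/(R3+R4) = 1.766 × 3140/3260 = 1.70 V.

V_out ≈ 1.70 V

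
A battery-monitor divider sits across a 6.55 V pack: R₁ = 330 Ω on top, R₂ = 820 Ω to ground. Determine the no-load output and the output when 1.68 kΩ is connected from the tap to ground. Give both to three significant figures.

Unloaded: 4.67 V; loaded: 4.10 V

Open-circuit: V = 6.55 × 820/(330 + 820) = 4.67 V.
With the load, R₂ becomes R₂‖R_L = 551.0 Ω, so V = 6.55 × 551.0/881.0 = 4.10 V.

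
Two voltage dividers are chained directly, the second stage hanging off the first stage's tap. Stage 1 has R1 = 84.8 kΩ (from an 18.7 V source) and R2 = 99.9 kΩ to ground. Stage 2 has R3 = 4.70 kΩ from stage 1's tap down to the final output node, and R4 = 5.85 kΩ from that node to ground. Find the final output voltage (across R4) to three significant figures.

Stage 2 presents R3+R4 = 10.55 kΩ as a load on stage 1's tap.
Stage 1's lower leg becomes R2‖(R3+R4) = 9.542 kΩ, so V_mid = 18.7 × 9.542/94.34 = 1.891 V.
Stage 2 is itself unloaded: V_out = V_mid × R4/(R3+R4) = 1.891 × 5.85/10.55 = 1.05 V.

V_out ≈ 1.05 V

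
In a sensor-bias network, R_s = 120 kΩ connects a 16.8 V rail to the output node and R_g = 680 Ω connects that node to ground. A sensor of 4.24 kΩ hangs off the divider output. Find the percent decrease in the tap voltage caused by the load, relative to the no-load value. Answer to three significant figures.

Unloaded V = 16.8 × 680/120700 = 0.094664 V.
Loaded: R_g‖R_L = 586.0 Ω, giving V = 16.8 × 586.0/120600 = 0.081644 V.
Drop = (0.094664 − 0.081644) / 0.094664 = 13.8 %.

13.8 %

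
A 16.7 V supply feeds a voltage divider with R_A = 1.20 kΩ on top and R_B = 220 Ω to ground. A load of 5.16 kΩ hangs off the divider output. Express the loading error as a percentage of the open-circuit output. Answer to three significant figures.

The divider's output (Thévenin) resistance is R_A‖R_B = 185.9 Ω.
Fractional drop under load = R_th/(R_th + R_L) = 185.9 / (185.9 + 5160) = 0.03478.
So the output falls by 3.48 %.

3.48 %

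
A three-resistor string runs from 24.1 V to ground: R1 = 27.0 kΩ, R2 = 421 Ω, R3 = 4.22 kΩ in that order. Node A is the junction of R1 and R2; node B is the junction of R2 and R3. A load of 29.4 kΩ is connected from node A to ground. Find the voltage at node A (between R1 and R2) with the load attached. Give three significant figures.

V ≈ 3.12 V

Below node A the series string R2+R3 = 4641 Ω sits in parallel with the 29400 Ω load: 4008 Ω.
V_A = 24.1 × 4008/(27000 + 4008) = 3.12 V.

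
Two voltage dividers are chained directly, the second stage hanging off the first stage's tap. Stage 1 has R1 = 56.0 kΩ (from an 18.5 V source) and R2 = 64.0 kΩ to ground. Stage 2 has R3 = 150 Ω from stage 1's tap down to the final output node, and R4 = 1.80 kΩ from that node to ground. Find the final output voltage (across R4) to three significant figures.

Stage 2 presents R3+R4 = 1950 Ω as a load on stage 1's tap.
Stage 1's lower leg becomes R2‖(R3+R4) = 1892 Ω, so V_mid = 18.5 × 1892/57890 = 0.6047 V.
Stage 2 is itself unloaded: V_out = V_mid × R4/(R3+R4) = 0.6047 × 1800/1950 = 0.558 V.

V_out ≈ 0.558 V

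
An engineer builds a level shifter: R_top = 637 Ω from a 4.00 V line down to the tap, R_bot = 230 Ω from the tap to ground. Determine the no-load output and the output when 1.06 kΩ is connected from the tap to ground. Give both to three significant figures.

Unloaded: 1.06 V; loaded: 0.915 V

Open-circuit: V = 4.00 × 230/(637 + 230) = 1.06 V.
With the load, R_bot becomes R_bot‖R_L = 189.0 Ω, so V = 4.00 × 189.0/826.0 = 0.915 V.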